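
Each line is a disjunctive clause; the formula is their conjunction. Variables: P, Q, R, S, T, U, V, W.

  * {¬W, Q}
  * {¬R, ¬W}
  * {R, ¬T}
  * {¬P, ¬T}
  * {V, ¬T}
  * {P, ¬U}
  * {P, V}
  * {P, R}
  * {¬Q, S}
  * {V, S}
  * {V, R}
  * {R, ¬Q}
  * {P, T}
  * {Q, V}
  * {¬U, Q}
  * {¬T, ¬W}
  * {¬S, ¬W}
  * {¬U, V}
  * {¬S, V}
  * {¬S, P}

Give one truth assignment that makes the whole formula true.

P = True  Q = True  R = True  S = True  T = False  U = True  V = True  W = False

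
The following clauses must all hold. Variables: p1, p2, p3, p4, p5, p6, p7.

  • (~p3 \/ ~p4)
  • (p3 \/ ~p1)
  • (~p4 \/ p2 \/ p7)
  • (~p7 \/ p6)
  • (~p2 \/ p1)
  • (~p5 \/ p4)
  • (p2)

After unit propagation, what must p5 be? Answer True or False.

False

Unit clause (p2) sets p2 = True.
(p1 \/ ~p2) with p2 = True leaves only p1, so p1 = True.
From (p3 \/ ~p1) and p1 = True: p3 = True.
(~p4 \/ ~p3): since p3 = True, the clause reduces to (~p4). p4 = False.
(p4 \/ ~p5): since p4 = False, the clause reduces to (~p5). p5 = False.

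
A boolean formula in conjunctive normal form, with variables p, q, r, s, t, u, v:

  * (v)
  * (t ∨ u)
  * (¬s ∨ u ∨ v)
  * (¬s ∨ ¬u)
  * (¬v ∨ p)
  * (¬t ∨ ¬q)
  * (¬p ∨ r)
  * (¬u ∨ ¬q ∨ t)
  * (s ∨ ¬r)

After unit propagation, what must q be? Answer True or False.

False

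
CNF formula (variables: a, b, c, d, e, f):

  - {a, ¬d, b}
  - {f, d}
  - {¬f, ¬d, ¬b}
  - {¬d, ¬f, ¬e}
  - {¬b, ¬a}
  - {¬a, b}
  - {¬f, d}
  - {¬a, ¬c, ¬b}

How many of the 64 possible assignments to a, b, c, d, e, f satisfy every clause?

4

Satisfying assignments:
  a=0 b=1 c=0 d=1 e=0 f=0
  a=0 b=1 c=0 d=1 e=1 f=0
  a=0 b=1 c=1 d=1 e=0 f=0
  a=0 b=1 c=1 d=1 e=1 f=0
That's 4 in total.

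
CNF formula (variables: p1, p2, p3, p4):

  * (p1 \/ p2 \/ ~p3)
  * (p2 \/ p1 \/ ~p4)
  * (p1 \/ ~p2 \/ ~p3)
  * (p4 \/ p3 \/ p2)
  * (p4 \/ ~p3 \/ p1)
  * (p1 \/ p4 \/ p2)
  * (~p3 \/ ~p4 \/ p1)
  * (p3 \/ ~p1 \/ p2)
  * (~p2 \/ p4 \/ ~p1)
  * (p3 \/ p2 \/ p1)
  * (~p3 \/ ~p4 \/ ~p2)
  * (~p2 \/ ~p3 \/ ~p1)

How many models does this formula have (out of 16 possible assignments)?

5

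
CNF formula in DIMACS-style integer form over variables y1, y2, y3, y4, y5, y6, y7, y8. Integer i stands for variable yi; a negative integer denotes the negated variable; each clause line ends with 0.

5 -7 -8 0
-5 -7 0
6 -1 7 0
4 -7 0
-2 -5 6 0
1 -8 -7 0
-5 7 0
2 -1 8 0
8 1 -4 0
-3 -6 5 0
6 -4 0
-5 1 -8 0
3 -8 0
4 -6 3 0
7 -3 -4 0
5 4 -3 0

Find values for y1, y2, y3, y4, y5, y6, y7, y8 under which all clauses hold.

y1 = True  y2 = True  y3 = False  y4 = True  y5 = False  y6 = True  y7 = True  y8 = False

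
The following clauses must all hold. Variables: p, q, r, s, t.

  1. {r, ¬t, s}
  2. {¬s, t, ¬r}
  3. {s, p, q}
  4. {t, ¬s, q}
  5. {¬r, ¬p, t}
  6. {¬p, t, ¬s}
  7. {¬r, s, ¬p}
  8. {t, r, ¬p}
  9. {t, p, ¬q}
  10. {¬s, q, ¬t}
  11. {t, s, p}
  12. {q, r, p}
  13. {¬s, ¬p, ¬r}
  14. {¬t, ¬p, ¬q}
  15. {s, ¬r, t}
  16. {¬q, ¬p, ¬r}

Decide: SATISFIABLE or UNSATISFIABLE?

SATISFIABLE

Branch on p: take p = False.
Try q = True.
  then t is forced to True.
The remaining clauses are satisfied by r = True, s = True.
So p = False, q = True, r = True, s = True, t = True is a satisfying assignment.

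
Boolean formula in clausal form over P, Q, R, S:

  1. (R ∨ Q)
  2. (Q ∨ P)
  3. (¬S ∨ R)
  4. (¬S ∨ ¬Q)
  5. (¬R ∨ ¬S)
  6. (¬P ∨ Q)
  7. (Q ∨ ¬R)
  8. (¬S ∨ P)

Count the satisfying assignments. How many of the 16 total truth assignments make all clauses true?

The models are:
  P=0 Q=1 R=0 S=0
  P=0 Q=1 R=1 S=0
  P=1 Q=1 R=0 S=0
  P=1 Q=1 R=1 S=0
That's 4 in total.

4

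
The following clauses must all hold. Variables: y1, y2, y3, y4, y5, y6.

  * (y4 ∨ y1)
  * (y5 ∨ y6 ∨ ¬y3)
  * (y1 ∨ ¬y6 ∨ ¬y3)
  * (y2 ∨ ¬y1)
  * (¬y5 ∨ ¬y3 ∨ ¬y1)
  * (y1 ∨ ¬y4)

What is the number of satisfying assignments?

Split on y1, then y3.
  y1=T, y3=T: remaining (y2,y4,y5,y6) ∈ {(T,F,F,T); (T,T,F,T)} — 2.
  y1=T, y3=F: forces y2=T; y4, y5, y6 free → 2^3 = 8.
  y1=F, y3=T: a clause becomes empty — 0.
  y1=F, y3=F: a clause becomes empty — 0.
Total: 2 + 8 + 0 + 0 = 10.

10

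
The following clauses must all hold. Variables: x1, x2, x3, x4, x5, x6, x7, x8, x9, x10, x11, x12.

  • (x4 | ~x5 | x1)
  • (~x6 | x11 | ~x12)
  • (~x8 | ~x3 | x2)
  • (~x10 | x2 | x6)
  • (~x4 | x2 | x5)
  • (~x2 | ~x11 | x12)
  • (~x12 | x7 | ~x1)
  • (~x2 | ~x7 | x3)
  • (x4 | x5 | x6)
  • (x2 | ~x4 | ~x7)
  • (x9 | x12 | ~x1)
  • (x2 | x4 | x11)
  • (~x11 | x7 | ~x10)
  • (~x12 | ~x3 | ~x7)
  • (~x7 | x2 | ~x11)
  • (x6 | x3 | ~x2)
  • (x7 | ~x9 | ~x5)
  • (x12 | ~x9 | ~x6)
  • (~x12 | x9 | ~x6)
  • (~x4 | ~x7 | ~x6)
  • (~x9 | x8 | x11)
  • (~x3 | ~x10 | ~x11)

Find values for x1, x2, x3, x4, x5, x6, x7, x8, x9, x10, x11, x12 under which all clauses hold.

Set x1 = False and propagate.
Set x2 = True and propagate.
Try x3 = True.
The remaining clauses are satisfied by x4 = True, x5 = False, x6 = True, x7 = False, x8 = True, x9 = False, x10 = True, x11 = False, x12 = False.
Every clause has at least one true literal under this assignment.

x1=0, x2=1, x3=1, x4=1, x5=0, x6=1, x7=0, x8=1, x9=0, x10=1, x11=0, x12=0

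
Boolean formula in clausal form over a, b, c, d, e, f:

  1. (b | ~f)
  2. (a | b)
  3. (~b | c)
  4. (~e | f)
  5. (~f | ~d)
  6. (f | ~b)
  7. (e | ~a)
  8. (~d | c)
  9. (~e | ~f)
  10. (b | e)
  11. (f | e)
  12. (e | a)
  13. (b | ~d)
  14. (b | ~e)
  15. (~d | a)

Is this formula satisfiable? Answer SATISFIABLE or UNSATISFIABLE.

UNSATISFIABLE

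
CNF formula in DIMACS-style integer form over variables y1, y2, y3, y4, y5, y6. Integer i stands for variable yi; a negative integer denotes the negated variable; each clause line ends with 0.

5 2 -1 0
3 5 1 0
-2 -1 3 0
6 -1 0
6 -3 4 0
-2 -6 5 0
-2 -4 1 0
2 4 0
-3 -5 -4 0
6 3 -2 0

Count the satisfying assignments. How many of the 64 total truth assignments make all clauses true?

8

Split on y2, then y1.
  y2=1, y1=1: remaining (y3,y4,y5,y6) ∈ {(1,0,1,1)} — 1.
  y2=1, y1=0: remaining (y3,y4,y5,y6) ∈ {(0,0,1,1); (1,0,1,1)} — 2.
  y2=0, y1=1: remaining (y3,y4,y5,y6) ∈ {(0,1,1,1)} — 1.
  y2=0, y1=0: remaining (y3,y4,y5,y6) ∈ {(0,1,1,0); (0,1,1,1); (1,1,0,0); (1,1,0,1)} — 4.
Total: 1 + 2 + 1 + 4 = 8.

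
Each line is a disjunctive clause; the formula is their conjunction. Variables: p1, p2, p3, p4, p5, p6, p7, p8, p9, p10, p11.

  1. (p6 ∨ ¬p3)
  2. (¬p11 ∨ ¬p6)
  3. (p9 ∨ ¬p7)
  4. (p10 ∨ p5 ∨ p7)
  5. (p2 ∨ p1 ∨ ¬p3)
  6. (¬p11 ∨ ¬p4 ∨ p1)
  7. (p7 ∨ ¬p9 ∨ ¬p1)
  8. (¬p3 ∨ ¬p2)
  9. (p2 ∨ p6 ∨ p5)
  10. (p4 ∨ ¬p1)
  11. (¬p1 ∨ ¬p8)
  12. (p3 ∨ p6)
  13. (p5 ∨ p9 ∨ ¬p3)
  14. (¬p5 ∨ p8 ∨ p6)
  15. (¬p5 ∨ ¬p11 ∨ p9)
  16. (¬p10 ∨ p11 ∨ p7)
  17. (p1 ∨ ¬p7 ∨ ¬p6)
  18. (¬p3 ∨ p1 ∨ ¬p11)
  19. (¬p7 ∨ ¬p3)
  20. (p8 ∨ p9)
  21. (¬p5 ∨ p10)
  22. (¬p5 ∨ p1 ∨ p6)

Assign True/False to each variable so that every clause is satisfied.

p1 = True, p2 = False, p3 = False, p4 = True, p5 = False, p6 = True, p7 = True, p8 = False, p9 = True, p10 = True, p11 = False

Check each clause:
  1. (p6 ∨ ¬p3) — ¬p3 is true.
  2. (¬p6 ∨ ¬p11) — ¬p11 is true.
  3. (p9 ∨ ¬p7) — p9 is true.
  4. (p7 ∨ p5 ∨ p10) — p10 is true.
  5. (p1 ∨ p2 ∨ ¬p3) — p1 is true.
  6. (p1 ∨ ¬p4 ∨ ¬p11) — p1 is true.
  7. (¬p9 ∨ p7 ∨ ¬p1) — p7 is true.
  8. (¬p2 ∨ ¬p3) — ¬p3 is true.
  9. (p5 ∨ p2 ∨ p6) — p6 is true.
  10. (p4 ∨ ¬p1) — p4 is true.
  11. (¬p1 ∨ ¬p8) — ¬p8 is true.
  12. (p6 ∨ p3) — p6 is true.
  13. (¬p3 ∨ p5 ∨ p9) — p9 is true.
  14. (p6 ∨ p8 ∨ ¬p5) — ¬p5 is true.
  15. (¬p5 ∨ ¬p11 ∨ p9) — p9 is true.
  16. (p7 ∨ p11 ∨ ¬p10) — p7 is true.
  17. (¬p6 ∨ ¬p7 ∨ p1) — p1 is true.
  18. (p1 ∨ ¬p11 ∨ ¬p3) — ¬p11 is true.
  19. (¬p7 ∨ ¬p3) — ¬p3 is true.
  20. (p9 ∨ p8) — p9 is true.
  21. (p10 ∨ ¬p5) — p10 is true.
  22. (p6 ∨ p1 ∨ ¬p5) — p1 is true.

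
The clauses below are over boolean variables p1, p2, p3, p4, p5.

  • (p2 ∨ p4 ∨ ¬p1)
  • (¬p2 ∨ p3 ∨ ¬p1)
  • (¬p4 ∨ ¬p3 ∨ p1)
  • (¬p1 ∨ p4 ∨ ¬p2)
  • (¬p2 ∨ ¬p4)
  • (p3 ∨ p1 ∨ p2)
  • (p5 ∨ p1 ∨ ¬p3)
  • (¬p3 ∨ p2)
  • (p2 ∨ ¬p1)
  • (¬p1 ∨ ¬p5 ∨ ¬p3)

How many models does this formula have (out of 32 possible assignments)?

3

The models are:
  p1=F p2=T p3=F p4=F p5=F
  p1=F p2=T p3=F p4=F p5=T
  p1=F p2=T p3=T p4=F p5=T
Count: 3.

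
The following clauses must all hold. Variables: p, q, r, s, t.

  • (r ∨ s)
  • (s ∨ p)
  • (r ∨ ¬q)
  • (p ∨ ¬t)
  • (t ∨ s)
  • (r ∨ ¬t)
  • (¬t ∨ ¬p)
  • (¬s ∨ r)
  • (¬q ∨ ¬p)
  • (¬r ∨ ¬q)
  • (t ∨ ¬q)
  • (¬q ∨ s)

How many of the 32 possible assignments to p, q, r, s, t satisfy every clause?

2

Satisfying assignments:
  p=F q=F r=T s=T t=F
  p=T q=F r=T s=T t=F
That's 2 in total.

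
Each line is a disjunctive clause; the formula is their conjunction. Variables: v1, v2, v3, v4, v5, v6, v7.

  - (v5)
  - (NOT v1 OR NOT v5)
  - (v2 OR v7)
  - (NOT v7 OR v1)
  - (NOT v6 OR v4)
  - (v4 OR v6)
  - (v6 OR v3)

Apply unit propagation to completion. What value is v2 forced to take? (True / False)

True

(v5) is a unit clause: v5 = True.
From (NOT v1 OR NOT v5) and v5 = True: v1 = False.
In (NOT v7 OR v1), v1 is now false; NOT v7 must hold, so v7 = False.
(v7 OR v2) with v7 = False leaves only v2, so v2 = True.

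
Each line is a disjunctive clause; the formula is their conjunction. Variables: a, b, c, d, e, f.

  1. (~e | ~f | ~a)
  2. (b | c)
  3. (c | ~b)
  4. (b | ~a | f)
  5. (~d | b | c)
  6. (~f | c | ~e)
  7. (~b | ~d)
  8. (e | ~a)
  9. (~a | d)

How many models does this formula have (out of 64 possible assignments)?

12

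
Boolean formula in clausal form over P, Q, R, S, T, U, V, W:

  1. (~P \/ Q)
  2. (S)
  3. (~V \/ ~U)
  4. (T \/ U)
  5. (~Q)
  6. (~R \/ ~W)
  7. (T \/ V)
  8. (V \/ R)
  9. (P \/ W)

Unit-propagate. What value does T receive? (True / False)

(S) is a unit clause: S = True.
(~Q) stands alone — Q = False.
From (~P \/ Q) and Q = False: P = False.
From (W \/ P) and P = False: W = True.
From (~W \/ ~R) and W = True: R = False.
(V \/ R) with R = False leaves only V, so V = True.
From (~V \/ ~U) and V = True: U = False.
In (U \/ T), U is now false; T must hold, so T = True.

True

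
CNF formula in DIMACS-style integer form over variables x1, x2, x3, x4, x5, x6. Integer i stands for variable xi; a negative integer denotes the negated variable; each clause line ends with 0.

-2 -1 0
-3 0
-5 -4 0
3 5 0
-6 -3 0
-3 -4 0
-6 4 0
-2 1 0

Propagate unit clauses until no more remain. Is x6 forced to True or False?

False

(!x3) is a unit clause: x3 = False.
(x3 || x5) with x3 = False leaves only x5, so x5 = True.
(!x5 || !x4): since x5 = True, the clause reduces to (!x4). x4 = False.
(x4 || !x6): since x4 = False, the clause reduces to (!x6). x6 = False.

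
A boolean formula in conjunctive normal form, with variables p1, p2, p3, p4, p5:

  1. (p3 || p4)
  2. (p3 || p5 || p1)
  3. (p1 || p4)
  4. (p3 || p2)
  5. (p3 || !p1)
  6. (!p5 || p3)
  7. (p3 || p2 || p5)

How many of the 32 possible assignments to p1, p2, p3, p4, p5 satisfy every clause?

Case analysis on p3 and p1:
  p3=T, p1=T: p2, p4, p5 free → 2^3 = 8.
  p3=T, p1=F: remaining (p2,p4,p5) ∈ {(F,T,F); (F,T,T); (T,T,F); (T,T,T)} — 4.
  p3=F, p1=T: a clause becomes empty — 0.
  p3=F, p1=F: a clause becomes empty — 0.
Total: 8 + 4 + 0 + 0 = 12.

12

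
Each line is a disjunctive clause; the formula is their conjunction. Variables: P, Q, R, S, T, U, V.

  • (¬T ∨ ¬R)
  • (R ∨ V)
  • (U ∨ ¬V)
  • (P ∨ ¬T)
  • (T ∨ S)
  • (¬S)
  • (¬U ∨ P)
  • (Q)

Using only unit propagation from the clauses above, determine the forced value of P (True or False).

True

(¬S) is a unit clause: S = False.
(S ∨ T) with S = False leaves only T, so T = True.
(¬R ∨ ¬T) with T = True leaves only ¬R, so R = False.
In (V ∨ R), R is now false; V must hold, so V = True.
In (U ∨ ¬V), ¬V is now false; U must hold, so U = True.
(¬T ∨ P) with T = True leaves only P, so P = True.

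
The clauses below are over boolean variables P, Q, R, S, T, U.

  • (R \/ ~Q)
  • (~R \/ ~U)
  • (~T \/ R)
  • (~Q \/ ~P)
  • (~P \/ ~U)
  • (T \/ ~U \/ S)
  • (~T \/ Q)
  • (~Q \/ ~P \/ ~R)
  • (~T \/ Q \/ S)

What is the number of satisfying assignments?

13

Split on Q, then R.
  Q=1, R=1: remaining (P,S,T,U) ∈ {(0,0,0,0); (0,0,1,0); (0,1,0,0); (0,1,1,0)} — 4.
  Q=1, R=0: a clause becomes empty — 0.
  Q=0, R=1: remaining (P,S,T,U) ∈ {(0,0,0,0); (0,1,0,0); (1,0,0,0); (1,1,0,0)} — 4.
  Q=0, R=0: 5 of the 16 assignments to (P,S,T,U) work.
Total: 4 + 0 + 4 + 5 = 13.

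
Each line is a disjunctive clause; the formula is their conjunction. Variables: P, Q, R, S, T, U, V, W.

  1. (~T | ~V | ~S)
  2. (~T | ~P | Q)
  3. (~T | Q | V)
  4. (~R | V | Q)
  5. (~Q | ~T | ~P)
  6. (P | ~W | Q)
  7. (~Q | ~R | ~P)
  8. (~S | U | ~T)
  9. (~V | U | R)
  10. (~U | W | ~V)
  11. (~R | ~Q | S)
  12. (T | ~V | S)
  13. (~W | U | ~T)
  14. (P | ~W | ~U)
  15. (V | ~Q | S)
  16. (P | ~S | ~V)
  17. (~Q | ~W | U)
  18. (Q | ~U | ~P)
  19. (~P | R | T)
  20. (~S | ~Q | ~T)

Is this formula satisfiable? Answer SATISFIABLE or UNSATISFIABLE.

SATISFIABLE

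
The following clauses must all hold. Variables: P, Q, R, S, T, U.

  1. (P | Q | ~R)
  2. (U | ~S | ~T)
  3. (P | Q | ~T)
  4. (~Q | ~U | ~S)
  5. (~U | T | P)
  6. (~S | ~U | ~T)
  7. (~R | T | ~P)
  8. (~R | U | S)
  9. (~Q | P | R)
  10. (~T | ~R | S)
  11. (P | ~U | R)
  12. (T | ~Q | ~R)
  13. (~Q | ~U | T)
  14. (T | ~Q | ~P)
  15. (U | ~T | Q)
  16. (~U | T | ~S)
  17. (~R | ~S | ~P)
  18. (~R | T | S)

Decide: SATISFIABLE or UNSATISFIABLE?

Set P = False and propagate.
Branch on Q: take Q = False.
  then R is forced to False.
  then T is forced to False.
  then U is forced to False.
S is now unconstrained; take S = True.
So P=0, Q=0, R=0, S=1, T=0, U=0 is a satisfying assignment.

SATISFIABLE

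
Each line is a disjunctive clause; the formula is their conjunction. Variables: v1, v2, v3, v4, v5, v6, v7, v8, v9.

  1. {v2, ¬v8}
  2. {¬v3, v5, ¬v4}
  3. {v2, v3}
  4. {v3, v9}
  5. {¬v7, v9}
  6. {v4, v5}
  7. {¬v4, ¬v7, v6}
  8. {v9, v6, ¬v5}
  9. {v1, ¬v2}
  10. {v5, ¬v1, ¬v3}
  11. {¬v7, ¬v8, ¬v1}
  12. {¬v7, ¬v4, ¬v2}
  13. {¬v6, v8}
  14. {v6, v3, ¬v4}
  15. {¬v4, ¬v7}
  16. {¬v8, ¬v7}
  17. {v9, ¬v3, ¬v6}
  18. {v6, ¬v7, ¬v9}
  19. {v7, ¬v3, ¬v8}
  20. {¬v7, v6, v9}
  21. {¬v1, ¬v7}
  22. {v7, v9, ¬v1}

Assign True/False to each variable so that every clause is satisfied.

v1=T  v2=F  v3=T  v4=F  v5=T  v6=F  v7=F  v8=F  v9=T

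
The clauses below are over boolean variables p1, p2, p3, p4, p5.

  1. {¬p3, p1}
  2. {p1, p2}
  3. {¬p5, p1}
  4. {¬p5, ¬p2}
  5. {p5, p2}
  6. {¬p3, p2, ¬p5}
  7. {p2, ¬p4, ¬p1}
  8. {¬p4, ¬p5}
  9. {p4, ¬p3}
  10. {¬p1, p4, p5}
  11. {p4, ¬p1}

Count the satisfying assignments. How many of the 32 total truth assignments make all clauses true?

Satisfying assignments:
  p1=F p2=T p3=F p4=F p5=F
  p1=F p2=T p3=F p4=T p5=F
  p1=T p2=T p3=F p4=T p5=F
  p1=T p2=T p3=T p4=T p5=F
That's 4 in total.

4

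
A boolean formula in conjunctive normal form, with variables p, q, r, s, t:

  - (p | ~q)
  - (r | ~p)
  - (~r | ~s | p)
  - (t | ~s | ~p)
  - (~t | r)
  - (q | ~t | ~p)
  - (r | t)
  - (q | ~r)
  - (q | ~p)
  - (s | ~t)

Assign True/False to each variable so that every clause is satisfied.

p=T  q=T  r=T  s=F  t=F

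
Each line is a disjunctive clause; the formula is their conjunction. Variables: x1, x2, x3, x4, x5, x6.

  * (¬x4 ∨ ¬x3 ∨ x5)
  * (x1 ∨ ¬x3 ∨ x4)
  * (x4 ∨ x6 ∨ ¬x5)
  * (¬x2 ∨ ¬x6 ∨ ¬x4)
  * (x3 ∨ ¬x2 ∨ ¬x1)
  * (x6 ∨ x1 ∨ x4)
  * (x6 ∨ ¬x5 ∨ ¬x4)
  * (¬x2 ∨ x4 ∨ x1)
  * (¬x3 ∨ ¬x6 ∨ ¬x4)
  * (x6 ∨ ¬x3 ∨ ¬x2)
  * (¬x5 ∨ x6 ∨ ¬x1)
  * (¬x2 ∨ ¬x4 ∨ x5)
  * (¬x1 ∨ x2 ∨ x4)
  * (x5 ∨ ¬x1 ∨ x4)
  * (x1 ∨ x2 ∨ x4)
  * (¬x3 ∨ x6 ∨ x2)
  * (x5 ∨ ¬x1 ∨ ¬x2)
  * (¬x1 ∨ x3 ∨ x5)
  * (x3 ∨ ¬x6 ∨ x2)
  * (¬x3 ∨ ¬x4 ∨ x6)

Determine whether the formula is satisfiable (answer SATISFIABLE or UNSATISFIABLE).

SATISFIABLE

Try x1 = False.
Set x2 = False and propagate.
  then x4 is forced to True.
For the remaining variables, x3 = False, x5 = False, x6 = False works.
Every clause has at least one true literal under this assignment.
So x1 = False  x2 = False  x3 = False  x4 = True  x5 = False  x6 = False is a satisfying assignment.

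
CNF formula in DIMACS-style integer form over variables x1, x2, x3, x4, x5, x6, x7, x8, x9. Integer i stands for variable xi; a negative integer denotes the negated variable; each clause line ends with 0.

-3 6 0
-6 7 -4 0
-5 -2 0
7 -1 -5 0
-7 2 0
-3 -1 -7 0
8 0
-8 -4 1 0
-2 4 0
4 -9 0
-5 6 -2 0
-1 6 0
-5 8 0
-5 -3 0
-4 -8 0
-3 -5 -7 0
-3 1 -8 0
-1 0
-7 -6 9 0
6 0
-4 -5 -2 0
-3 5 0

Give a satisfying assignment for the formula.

Unit propagation: (x8) forces x8 = True.
Unit propagation: (~x4) forces x4 = False.
The clause (~x2) is unit: x2 must be False.
The clause (~x7) is unit: x7 must be False.
(~x9) is a unit clause, so x9 = False.
Unit propagation: (~x1) forces x1 = False.
Unit propagation: (~x3) forces x3 = False.
(x6) is a unit clause, so x6 = True.
x5 is now unconstrained; take x5 = True.
Every clause has at least one true literal under this assignment.
Check each clause:
  1. (x6 \/ ~x3) — ~x3 is true.
  2. (~x6 \/ ~x4 \/ x7) — ~x4 is true.
  3. (~x2 \/ ~x5) — ~x2 is true.
  4. (~x1 \/ x7 \/ ~x5) — ~x1 is true.
  5. (x2 \/ ~x7) — ~x7 is true.
  6. (~x1 \/ ~x7 \/ ~x3) — ~x7 is true.
  7. (x8) — x8 is true.
  8. (x1 \/ ~x4 \/ ~x8) — ~x4 is true.
  9. (~x2 \/ x4) — ~x2 is true.
  10. (~x9 \/ x4) — ~x9 is true.
  11. (~x2 \/ x6 \/ ~x5) — x6 is true.
  12. (~x1 \/ x6) — x6 is true.
  13. (~x5 \/ x8) — x8 is true.
  14. (~x3 \/ ~x5) — ~x3 is true.
  15. (~x4 \/ ~x8) — ~x4 is true.
  16. (~x5 \/ ~x3 \/ ~x7) — ~x7 is true.
  17. (x1 \/ ~x3 \/ ~x8) — ~x3 is true.
  18. (~x1) — ~x1 is true.
  19. (~x7 \/ ~x6 \/ x9) — ~x7 is true.
  20. (x6) — x6 is true.
  21. (~x5 \/ ~x2 \/ ~x4) — ~x4 is true.
  22. (~x3 \/ x5) — ~x3 is true.

x1 = 0, x2 = 0, x3 = 0, x4 = 0, x5 = 1, x6 = 1, x7 = 0, x8 = 1, x9 = 0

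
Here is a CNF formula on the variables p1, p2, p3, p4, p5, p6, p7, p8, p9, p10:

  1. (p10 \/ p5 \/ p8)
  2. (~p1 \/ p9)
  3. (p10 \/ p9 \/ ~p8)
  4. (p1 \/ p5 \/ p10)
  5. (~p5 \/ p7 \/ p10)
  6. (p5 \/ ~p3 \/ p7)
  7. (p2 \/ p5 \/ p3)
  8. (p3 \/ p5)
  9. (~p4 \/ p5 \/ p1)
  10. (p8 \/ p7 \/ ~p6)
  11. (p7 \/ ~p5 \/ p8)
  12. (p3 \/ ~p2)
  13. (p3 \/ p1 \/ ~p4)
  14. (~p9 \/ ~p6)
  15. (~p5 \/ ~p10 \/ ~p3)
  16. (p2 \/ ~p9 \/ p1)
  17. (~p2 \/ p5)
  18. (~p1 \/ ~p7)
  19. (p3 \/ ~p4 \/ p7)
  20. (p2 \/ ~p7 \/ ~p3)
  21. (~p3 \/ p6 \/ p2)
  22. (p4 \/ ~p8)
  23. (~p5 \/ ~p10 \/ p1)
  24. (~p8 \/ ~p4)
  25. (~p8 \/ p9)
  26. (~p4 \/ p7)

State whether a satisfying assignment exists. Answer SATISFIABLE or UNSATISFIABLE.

SATISFIABLE

Try p1 = False.
Set p2 = False and propagate.
  then p9 is forced to False.
  then p8 is forced to False.
For the remaining variables, p3 = False, p4 = False, p5 = True, p6 = True, p7 = True, p10 = False works.
Every clause has at least one true literal under this assignment.
So p1=False  p2=False  p3=False  p4=False  p5=True  p6=True  p7=True  p8=False  p9=False  p10=False is a satisfying assignment.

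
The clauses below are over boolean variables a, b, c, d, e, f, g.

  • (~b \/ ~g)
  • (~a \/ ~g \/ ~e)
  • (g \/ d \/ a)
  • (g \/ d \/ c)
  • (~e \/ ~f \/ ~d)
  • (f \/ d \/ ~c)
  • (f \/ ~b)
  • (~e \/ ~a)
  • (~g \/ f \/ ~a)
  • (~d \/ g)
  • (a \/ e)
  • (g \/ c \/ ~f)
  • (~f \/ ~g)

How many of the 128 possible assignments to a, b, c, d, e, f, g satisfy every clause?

The models are:
  a=F b=F c=F d=F e=T f=F g=T
  a=F b=F c=F d=T e=T f=F g=T
  a=F b=F c=T d=T e=T f=F g=T
  a=T b=F c=T d=F e=F f=T g=F
  a=T b=T c=T d=F e=F f=T g=F
Count: 5.

5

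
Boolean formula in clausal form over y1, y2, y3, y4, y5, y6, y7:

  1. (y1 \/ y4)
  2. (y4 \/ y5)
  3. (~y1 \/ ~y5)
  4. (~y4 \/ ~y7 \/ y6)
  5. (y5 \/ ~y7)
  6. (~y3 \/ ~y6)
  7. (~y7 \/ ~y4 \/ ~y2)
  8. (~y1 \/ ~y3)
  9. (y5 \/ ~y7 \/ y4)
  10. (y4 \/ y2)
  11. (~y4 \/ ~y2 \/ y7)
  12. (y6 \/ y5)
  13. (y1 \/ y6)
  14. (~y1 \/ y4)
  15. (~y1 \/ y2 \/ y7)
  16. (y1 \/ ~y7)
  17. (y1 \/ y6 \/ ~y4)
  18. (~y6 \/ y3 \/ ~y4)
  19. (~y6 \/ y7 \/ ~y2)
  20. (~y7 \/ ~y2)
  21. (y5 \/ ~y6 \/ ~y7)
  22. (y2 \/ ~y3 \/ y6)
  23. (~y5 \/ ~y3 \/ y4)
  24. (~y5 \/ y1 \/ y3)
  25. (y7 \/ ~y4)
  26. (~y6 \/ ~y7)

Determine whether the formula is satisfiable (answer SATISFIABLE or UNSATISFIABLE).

UNSATISFIABLE

y4 = True:
  propagation gives y7=True, y6=True; an empty clause results — contradiction.
y4 = False:
  propagation gives y1=True; an empty clause results — contradiction.
Every branch closes, so no satisfying assignment exists.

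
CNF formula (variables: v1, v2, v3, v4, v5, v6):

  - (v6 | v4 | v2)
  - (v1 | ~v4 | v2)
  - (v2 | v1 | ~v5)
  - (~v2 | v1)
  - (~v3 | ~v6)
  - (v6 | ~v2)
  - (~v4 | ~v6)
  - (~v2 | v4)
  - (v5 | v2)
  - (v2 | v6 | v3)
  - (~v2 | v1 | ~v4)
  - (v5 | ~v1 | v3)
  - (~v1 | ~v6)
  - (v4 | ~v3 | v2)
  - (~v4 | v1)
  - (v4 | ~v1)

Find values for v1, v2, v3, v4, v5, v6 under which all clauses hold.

Set v1 = True and propagate.
  then v6 is forced to False.
  then v2 is forced to False.
  then v4 is forced to True.
  then v5 is forced to True.
  then v3 is forced to True.
Every clause has at least one true literal under this assignment.
Check each clause:
  1. (v4 | v2 | v6) — v4 is true.
  2. (v1 | v2 | ~v4) — v1 is true.
  3. (v2 | v1 | ~v5) — v1 is true.
  4. (v1 | ~v2) — v1 is true.
  5. (~v3 | ~v6) — ~v6 is true.
  6. (v6 | ~v2) — ~v2 is true.
  7. (~v6 | ~v4) — ~v6 is true.
  8. (v4 | ~v2) — v4 is true.
  9. (v2 | v5) — v5 is true.
  10. (v2 | v6 | v3) — v3 is true.
  11. (v1 | ~v2 | ~v4) — v1 is true.
  12. (v5 | ~v1 | v3) — v3 is true.
  13. (~v1 | ~v6) — ~v6 is true.
  14. (v4 | ~v3 | v2) — v4 is true.
  15. (~v4 | v1) — v1 is true.
  16. (v4 | ~v1) — v4 is true.

v1=1, v2=0, v3=1, v4=1, v5=1, v6=0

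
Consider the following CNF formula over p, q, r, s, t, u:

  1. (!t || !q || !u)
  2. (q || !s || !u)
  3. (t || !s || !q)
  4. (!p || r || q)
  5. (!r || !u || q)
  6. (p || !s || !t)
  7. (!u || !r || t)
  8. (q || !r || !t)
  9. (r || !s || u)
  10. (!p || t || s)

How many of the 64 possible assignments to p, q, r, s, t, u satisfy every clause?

Split on q, then t.
  q=1, t=1: 5 of the 16 assignments to (p,r,s,u) work.
  q=1, t=0: remaining (p,r,s,u) ∈ {(0,0,0,0); (0,0,0,1); (0,1,0,0)} — 3.
  q=0, t=1: remaining (p,r,s,u) ∈ {(0,0,0,0); (0,0,0,1)} — 2.
  q=0, t=0: 5 of the 16 assignments to (p,r,s,u) work.
Total: 5 + 3 + 2 + 5 = 15.

15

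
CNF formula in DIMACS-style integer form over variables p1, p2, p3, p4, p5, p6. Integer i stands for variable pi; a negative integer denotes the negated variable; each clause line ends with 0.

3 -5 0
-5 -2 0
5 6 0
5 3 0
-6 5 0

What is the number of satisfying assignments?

Case analysis on p5 and p3:
  p5=1, p3=1: forces p2=0; p1, p4, p6 free → 2^3 = 8.
  p5=1, p3=0: a clause becomes empty — 0.
  p5=0, p3=1: a clause becomes empty — 0.
  p5=0, p3=0: a clause becomes empty — 0.
Total: 8 + 0 + 0 + 0 = 8.

8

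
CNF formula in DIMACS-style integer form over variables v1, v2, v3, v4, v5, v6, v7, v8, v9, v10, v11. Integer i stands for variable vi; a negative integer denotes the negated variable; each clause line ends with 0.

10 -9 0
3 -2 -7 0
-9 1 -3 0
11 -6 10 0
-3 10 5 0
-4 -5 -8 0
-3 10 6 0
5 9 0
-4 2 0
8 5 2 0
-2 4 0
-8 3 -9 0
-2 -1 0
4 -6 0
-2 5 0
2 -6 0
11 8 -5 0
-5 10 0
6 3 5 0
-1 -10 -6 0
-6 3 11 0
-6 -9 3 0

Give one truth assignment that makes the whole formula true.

v1=F, v2=F, v3=T, v4=F, v5=T, v6=F, v7=F, v8=F, v9=F, v10=T, v11=T

Check each clause:
  1. {¬v9, v10} — v10 is true.
  2. {v3, ¬v7, ¬v2} — ¬v7 is true.
  3. {v1, ¬v9, ¬v3} — ¬v9 is true.
  4. {v10, ¬v6, v11} — ¬v6 is true.
  5. {¬v3, v5, v10} — v10 is true.
  6. {¬v8, ¬v4, ¬v5} — ¬v8 is true.
  7. {v6, ¬v3, v10} — v10 is true.
  8. {v5, v9} — v5 is true.
  9. {v2, ¬v4} — ¬v4 is true.
  10. {v2, v5, v8} — v5 is true.
  11. {v4, ¬v2} — ¬v2 is true.
  12. {v3, ¬v9, ¬v8} — ¬v8 is true.
  13. {¬v2, ¬v1} — ¬v1 is true.
  14. {¬v6, v4} — ¬v6 is true.
  15. {v5, ¬v2} — v5 is true.
  16. {¬v6, v2} — ¬v6 is true.
  17. {v8, ¬v5, v11} — v11 is true.
  18. {v10, ¬v5} — v10 is true.
  19. {v5, v3, v6} — v3 is true.
  20. {¬v10, ¬v6, ¬v1} — ¬v6 is true.
  21. {¬v6, v11, v3} — v3 is true.
  22. {¬v6, ¬v9, v3} — ¬v6 is true.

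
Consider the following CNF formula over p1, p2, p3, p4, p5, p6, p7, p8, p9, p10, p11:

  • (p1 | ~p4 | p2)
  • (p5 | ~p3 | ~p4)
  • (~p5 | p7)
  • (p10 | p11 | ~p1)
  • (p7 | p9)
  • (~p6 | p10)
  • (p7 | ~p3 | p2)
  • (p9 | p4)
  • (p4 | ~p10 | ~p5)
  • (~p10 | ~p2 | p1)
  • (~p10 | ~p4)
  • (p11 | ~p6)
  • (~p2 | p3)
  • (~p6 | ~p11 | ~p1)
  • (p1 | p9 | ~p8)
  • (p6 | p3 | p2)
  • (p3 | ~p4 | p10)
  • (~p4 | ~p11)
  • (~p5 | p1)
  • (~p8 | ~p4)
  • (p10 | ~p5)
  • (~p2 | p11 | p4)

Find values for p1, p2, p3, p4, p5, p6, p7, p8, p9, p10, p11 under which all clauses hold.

p1=F, p2=F, p3=T, p4=F, p5=F, p6=F, p7=T, p8=F, p9=T, p10=F, p11=T

p7 occurs only positively in the remaining clauses — set p7 = True.
p8 occurs only negated in the remaining clauses — set p8 = False.
Set p1 = False and propagate.
  then p5 is forced to False.
The remaining clauses are satisfied by p2 = False, p3 = True, p4 = False, p6 = False, p9 = True, p10 = False, p11 = True.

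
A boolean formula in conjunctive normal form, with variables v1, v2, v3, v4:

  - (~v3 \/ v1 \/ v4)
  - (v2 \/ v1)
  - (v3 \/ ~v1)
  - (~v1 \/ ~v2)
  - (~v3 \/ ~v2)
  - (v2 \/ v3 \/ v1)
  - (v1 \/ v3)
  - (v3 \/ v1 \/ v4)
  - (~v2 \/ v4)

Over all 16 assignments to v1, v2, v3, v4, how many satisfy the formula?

2

The models are:
  v1=1 v2=0 v3=1 v4=0
  v1=1 v2=0 v3=1 v4=1
That's 2 in total.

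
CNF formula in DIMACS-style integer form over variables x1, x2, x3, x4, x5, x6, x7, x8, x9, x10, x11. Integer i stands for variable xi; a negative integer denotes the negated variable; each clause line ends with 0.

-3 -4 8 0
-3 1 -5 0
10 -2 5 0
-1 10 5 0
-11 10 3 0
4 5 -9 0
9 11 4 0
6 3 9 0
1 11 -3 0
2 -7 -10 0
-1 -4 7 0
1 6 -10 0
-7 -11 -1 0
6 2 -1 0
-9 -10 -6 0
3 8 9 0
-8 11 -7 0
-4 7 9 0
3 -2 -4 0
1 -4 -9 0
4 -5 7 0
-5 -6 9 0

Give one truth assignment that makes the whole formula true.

Set x1 = False and propagate.
The remaining clauses are satisfied by x2 = False, x3 = True, x4 = True, x5 = False, x6 = False, x7 = True, x8 = True, x9 = False, x10 = False, x11 = True.
Every clause has at least one true literal under this assignment.

x1=0  x2=0  x3=1  x4=1  x5=0  x6=0  x7=1  x8=1  x9=0  x10=0  x11=1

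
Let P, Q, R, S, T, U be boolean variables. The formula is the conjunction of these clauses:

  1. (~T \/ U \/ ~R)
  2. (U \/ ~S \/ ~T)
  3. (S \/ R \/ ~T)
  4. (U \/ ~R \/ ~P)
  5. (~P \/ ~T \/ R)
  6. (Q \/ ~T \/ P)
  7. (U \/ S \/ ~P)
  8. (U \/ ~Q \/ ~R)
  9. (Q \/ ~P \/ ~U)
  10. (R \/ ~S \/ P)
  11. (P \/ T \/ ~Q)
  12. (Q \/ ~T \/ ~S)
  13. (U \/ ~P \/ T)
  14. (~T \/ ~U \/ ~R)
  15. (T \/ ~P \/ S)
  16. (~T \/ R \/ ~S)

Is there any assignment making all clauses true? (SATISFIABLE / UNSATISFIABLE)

SATISFIABLE

Branch on P: take P = False.
Set Q = False and propagate.
  then T is forced to False.
Branch on R: take R = False.
  then S is forced to False.
U is now unconstrained; take U = False.
Every clause has at least one true literal under this assignment.
So P=F  Q=F  R=F  S=F  T=F  U=F is a satisfying assignment.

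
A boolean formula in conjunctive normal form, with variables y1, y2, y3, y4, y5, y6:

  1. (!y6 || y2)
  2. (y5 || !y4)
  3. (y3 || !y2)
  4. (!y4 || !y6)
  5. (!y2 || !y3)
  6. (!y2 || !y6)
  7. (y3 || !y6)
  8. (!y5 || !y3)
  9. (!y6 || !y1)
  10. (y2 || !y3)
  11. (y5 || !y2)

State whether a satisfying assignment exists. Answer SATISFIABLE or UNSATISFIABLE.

y1 occurs only negated in the remaining clauses — set y1 = False.
Pure literal: y4 appears only negated; assign y4 = False.
Branch on y2: take y2 = False.
  then y6 is forced to False.
  then y3 is forced to False.
y5 is now unconstrained; take y5 = True.
Every clause has at least one true literal under this assignment.
So y1=False  y2=False  y3=False  y4=False  y5=True  y6=False is a satisfying assignment.

SATISFIABLE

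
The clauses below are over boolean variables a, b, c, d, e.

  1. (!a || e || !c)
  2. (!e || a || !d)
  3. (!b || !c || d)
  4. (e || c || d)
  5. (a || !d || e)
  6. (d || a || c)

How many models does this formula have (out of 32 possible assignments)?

Split on d, then a.
  d=1, a=1: b free; 3 ways for (c,e) × 2^1 = 6.
  d=1, a=0: a clause becomes empty — 0.
  d=0, a=1: remaining (b,c,e) ∈ {(0,0,1); (0,1,1); (1,0,1)} — 3.
  d=0, a=0: remaining (b,c,e) ∈ {(0,1,0); (0,1,1)} — 2.
Total: 6 + 0 + 3 + 2 = 11.

11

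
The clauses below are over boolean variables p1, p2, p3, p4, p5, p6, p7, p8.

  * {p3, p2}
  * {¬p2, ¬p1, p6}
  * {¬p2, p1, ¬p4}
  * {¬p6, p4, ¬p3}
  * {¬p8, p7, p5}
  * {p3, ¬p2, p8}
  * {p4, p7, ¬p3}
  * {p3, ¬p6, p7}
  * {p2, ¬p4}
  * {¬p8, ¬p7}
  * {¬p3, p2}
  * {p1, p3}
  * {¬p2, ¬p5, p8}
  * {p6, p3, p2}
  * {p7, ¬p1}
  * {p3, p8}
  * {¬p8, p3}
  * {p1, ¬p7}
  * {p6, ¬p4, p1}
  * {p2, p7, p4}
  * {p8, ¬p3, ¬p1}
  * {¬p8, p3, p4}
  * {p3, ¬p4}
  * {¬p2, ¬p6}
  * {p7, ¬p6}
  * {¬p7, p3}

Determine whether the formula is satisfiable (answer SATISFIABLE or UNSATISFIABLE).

UNSATISFIABLE

p3 = True:
  propagation gives p2=True, p6=False, p1=False, p4=False; an empty clause results — contradiction.
p3 = False:
  propagation gives p2=True, p8=True; an empty clause results — contradiction.
Every branch closes, so no satisfying assignment exists.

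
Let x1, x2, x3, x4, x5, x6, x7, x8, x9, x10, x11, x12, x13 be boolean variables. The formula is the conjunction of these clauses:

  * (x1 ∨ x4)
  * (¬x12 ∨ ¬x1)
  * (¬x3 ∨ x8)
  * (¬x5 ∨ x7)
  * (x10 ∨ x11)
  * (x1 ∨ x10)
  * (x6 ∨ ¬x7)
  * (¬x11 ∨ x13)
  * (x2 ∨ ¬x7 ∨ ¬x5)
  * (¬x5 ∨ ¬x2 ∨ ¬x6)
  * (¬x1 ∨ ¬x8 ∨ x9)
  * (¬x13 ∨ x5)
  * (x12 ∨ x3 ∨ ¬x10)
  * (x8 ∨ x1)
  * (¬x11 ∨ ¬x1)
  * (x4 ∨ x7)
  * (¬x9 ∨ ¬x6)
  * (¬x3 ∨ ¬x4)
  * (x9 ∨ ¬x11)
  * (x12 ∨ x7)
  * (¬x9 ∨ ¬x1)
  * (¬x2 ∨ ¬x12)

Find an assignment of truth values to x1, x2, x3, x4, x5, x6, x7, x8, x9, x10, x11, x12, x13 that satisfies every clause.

x1=F, x2=F, x3=F, x4=T, x5=F, x6=T, x7=F, x8=T, x9=F, x10=T, x11=F, x12=T, x13=F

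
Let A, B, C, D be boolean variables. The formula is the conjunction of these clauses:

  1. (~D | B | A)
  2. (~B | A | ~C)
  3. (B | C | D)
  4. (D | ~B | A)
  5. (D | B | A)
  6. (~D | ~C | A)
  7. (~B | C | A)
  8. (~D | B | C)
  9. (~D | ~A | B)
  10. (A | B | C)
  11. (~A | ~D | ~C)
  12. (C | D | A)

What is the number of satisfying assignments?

4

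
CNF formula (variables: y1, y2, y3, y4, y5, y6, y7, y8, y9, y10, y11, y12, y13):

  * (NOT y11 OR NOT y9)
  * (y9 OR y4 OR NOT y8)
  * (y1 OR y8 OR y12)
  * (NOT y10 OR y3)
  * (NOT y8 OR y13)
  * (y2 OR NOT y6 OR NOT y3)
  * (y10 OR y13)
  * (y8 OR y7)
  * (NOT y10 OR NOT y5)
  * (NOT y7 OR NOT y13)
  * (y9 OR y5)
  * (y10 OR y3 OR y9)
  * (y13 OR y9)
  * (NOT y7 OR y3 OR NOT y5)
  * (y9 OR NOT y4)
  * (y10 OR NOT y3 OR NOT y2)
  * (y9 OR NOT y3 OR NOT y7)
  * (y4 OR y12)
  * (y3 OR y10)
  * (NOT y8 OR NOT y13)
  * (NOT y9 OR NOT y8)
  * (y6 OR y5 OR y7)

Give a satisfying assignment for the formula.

y1 occurs only positively in the remaining clauses — set y1 = True.
Pure literal: y11 appears only negated; assign y11 = False.
Set y2 = False and propagate.
Set y3 = True and propagate.
  then y6 is forced to False.
Set y4 = False and propagate.
  then y12 is forced to True.
For the remaining variables, y5 = False, y7 = True, y8 = False, y9 = True, y10 = True, y13 = False works.

y1=1, y2=0, y3=1, y4=0, y5=0, y6=0, y7=1, y8=0, y9=1, y10=1, y11=0, y12=1, y13=0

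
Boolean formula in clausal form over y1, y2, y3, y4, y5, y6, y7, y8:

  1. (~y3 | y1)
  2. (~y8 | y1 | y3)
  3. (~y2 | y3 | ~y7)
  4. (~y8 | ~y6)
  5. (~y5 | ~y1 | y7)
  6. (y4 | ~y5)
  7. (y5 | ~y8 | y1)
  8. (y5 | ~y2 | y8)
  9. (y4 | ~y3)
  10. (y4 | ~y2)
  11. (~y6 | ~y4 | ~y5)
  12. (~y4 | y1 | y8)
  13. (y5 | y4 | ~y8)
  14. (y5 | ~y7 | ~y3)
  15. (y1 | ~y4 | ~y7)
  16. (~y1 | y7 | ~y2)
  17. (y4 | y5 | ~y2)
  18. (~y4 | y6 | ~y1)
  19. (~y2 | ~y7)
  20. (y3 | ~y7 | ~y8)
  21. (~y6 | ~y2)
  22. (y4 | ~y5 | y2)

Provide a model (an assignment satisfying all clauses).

Branch on y1: take y1 = True.
Try y2 = False.
Set y3 = True and propagate.
  then y4 is forced to True.
  then y6 is forced to True.
  then y8 is forced to False.
  then y5 is forced to False.
  then y7 is forced to False.

y1=T, y2=F, y3=T, y4=T, y5=F, y6=T, y7=F, y8=F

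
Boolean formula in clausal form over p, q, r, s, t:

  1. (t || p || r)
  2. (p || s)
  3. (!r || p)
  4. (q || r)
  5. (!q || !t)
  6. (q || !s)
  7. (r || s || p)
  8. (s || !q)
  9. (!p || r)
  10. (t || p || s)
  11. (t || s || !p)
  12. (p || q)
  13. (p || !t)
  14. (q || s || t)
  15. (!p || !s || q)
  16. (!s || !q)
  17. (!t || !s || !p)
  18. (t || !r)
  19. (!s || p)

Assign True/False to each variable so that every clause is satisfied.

Try p = True.
  then r is forced to True.
  then t is forced to True.
  then q is forced to False.
  then s is forced to False.

p = True, q = False, r = True, s = False, t = True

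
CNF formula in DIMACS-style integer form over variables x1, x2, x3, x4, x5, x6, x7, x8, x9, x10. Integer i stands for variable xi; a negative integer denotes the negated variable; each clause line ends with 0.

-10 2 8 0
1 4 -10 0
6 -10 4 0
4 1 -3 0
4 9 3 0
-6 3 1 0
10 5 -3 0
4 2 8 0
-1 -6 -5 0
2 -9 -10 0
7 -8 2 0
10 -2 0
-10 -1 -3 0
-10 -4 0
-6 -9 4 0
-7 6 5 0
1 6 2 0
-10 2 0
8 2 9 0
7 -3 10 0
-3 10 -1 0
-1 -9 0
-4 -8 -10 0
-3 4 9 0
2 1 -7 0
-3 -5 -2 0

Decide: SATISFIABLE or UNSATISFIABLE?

SATISFIABLE

Set x1 = True and propagate.
  then x9 is forced to False.
Set x2 = False and propagate.
  then x10 is forced to False.
  then x8 is forced to True.
  then x7 is forced to True.
  then x3 is forced to False.
  then x4 is forced to True.
The remaining clauses are satisfied by x5 = False, x6 = True.
Every clause has at least one true literal under this assignment.
So x1=T, x2=F, x3=F, x4=T, x5=F, x6=T, x7=T, x8=T, x9=F, x10=F is a satisfying assignment.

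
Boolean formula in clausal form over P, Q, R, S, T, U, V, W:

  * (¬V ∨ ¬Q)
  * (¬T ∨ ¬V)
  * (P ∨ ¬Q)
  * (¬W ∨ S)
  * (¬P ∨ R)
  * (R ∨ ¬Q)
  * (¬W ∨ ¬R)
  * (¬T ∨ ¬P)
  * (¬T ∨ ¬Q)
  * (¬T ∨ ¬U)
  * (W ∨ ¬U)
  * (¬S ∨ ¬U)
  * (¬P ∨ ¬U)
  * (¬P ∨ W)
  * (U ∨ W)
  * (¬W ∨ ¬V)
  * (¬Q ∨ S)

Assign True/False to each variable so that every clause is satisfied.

Pure literal: Q appears only negated; assign Q = False.
Pure literal: T appears only negated; assign T = False.
Branch on P: take P = False.
For the remaining variables, R = False, S = True, U = False, V = False, W = True works.
Every clause has at least one true literal under this assignment.

P=F, Q=F, R=F, S=T, T=F, U=F, V=F, W=T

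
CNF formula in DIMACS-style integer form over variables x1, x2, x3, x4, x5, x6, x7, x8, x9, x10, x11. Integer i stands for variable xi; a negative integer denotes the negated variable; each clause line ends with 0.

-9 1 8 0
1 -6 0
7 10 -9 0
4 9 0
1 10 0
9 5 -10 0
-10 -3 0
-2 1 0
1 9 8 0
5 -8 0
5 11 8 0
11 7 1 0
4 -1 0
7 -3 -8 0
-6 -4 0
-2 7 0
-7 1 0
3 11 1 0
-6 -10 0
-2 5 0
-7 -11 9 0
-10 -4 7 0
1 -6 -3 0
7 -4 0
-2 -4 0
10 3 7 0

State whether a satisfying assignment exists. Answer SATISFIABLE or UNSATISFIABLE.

SATISFIABLE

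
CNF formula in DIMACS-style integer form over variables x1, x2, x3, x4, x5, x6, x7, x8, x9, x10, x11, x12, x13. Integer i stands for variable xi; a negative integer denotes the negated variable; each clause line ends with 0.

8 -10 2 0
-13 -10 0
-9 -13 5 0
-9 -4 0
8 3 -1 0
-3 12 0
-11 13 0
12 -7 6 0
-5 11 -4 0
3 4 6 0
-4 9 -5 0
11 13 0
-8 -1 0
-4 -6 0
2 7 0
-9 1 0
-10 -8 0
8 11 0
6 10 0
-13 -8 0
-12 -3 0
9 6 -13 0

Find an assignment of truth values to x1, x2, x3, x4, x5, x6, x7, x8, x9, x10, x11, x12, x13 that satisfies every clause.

x1=F, x2=T, x3=F, x4=F, x5=T, x6=T, x7=F, x8=F, x9=F, x10=F, x11=T, x12=F, x13=T

Pure literal: x2 appears only positively; assign x2 = True.
Try x1 = False.
  then x9 is forced to False.
Try x3 = False.
Set x4 = False and propagate.
  then x6 is forced to True.
For the remaining variables, x5 = True, x7 = False, x8 = False, x10 = False, x11 = True, x12 = False, x13 = True works.
Every clause has at least one true literal under this assignment.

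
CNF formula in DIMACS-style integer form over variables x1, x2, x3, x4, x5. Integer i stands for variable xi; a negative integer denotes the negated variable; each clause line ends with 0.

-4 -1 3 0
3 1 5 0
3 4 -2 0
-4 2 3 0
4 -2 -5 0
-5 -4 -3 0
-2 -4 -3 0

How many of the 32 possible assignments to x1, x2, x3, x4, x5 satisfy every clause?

12

Case analysis on x3 and x4:
  x3=1, x4=1: remaining (x1,x2,x5) ∈ {(0,0,0); (1,0,0)} — 2.
  x3=1, x4=0: x1 free; 3 ways for (x2,x5) × 2^1 = 6.
  x3=0, x4=1: remaining (x1,x2,x5) ∈ {(0,1,1)} — 1.
  x3=0, x4=0: remaining (x1,x2,x5) ∈ {(0,0,1); (1,0,0); (1,0,1)} — 3.
Total: 2 + 6 + 1 + 3 = 12.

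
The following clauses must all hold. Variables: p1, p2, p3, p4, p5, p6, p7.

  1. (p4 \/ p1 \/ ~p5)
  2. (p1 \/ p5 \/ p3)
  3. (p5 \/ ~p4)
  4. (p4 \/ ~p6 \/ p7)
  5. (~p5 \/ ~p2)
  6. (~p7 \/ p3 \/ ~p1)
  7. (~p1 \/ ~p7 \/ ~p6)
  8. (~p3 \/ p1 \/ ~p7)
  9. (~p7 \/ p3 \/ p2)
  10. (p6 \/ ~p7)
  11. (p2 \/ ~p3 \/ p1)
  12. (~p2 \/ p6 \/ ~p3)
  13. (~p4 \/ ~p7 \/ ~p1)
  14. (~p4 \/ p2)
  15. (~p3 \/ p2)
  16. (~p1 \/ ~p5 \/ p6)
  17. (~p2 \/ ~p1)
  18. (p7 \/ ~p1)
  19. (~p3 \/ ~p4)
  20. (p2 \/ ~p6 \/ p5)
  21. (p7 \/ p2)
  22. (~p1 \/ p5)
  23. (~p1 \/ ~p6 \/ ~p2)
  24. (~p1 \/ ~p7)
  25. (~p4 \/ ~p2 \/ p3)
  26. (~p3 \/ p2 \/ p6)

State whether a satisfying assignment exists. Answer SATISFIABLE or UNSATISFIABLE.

UNSATISFIABLE

p1 = True:
  propagation gives p2=False, p4=False, p3=False, p7=False; an empty clause results — contradiction.
p1 = False:
  p2 = True:
    propagation gives p5=False, p3=True, p4=False, p7=False; an empty clause results — contradiction.
  p2 = False:
    propagation gives p3=False, p5=True, p4=True; an empty clause results — contradiction.
Every branch closes, so no satisfying assignment exists.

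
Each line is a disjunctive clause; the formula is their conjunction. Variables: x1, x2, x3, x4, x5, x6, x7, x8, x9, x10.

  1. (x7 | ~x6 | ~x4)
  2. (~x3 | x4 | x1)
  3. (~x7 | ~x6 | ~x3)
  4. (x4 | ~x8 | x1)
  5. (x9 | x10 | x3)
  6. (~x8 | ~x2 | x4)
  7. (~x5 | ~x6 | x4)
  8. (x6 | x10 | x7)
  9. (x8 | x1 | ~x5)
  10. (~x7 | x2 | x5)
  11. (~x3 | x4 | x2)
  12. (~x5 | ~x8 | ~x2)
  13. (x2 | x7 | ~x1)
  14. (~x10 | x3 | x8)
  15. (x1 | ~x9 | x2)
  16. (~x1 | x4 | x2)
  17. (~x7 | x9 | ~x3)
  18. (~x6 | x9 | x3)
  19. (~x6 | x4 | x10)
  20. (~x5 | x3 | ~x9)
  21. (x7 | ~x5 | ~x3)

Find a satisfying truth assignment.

Set x1 = True and propagate.
Set x2 = True and propagate.
For the remaining variables, x3 = False, x4 = True, x5 = False, x6 = False, x7 = True, x8 = True, x9 = True, x10 = False works.

x1=True  x2=True  x3=False  x4=True  x5=False  x6=False  x7=True  x8=True  x9=True  x10=False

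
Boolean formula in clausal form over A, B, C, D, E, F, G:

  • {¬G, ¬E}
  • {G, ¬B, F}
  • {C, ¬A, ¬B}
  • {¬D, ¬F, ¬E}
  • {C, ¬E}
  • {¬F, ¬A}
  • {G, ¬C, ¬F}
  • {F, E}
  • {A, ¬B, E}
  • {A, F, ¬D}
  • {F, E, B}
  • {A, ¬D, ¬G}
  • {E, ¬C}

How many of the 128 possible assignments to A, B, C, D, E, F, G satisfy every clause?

The models are:
  A=F B=F C=F D=F E=F F=T G=F
  A=F B=F C=F D=F E=F F=T G=T
  A=F B=F C=F D=T E=F F=T G=F
  A=F B=F C=T D=F E=T F=F G=F
  A=T B=F C=T D=F E=T F=F G=F
  A=T B=F C=T D=T E=T F=F G=F
That's 6 in total.

6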